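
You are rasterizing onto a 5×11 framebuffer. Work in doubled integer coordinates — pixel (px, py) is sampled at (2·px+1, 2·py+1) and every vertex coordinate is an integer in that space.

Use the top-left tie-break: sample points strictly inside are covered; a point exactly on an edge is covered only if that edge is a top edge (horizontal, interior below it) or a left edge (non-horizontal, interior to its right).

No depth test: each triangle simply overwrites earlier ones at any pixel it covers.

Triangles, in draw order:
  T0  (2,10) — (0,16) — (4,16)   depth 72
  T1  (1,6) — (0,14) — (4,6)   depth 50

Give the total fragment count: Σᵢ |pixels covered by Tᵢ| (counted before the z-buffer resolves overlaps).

T0:
  2·area = 24  (B↔C swapped to make it positive)
  edge (2, 10)→(4, 16): d=(2,6) right/bottom  bias=-1
  edge (4, 16)→(0, 16): d=(-4,0) right/bottom  bias=-1
  edge (0, 16)→(2, 10): d=(2,-6) top-left  bias=+0
    (2,0)@(5, 1): e=[-36,60,0] → .  [on edge]
    (0,3)@(1, 7): e=[0,36,-12] → .  [on edge]
    (1,3)@(3, 7): e=[-12,36,0] → .  [on edge]
    (0,6)@(1, 13): e=[12,12,0] → X  [on edge]
    (1,6)@(3, 13): e=[0,12,12] → .  [on edge]
    (0,7)@(1, 15): e=[16,4,4] → X
    (1,7)@(3, 15): e=[4,4,16] → X
    (2,7)@(5, 15): e=[-8,4,28] → .
    (0,8)@(1, 17): e=[20,-4,8] → .
    (1,8)@(3, 17): e=[8,-4,20] → .
    (2,9)@(5, 19): e=[0,-12,36] → .  [on edge]
  covered (3 px):
    . . . . .
    . . . . .
    . . . . .
    . . . . .
    . . . . .
    . . . . .
    X . . . .
    X X . . .
    . . . . .
    . . . . .
    . . . . .
T1:
  2·area = 24  (B↔C swapped to make it positive)
  edge (1, 6)→(4, 6): d=(3,0) top-left  bias=+0
  edge (4, 6)→(0, 14): d=(-4,8) right/bottom  bias=-1
  edge (0, 14)→(1, 6): d=(1,-8) top-left  bias=+0
    (0,3)@(1, 7): e=[3,20,1] → X
    (1,3)@(3, 7): e=[3,4,17] → X
    (2,3)@(5, 7): e=[3,-12,33] → .
    (0,4)@(1, 9): e=[9,12,3] → X
    (1,4)@(3, 9): e=[9,-4,19] → .
    (0,5)@(1, 11): e=[15,4,5] → X
    (1,5)@(3, 11): e=[15,-12,21] → .
    (0,6)@(1, 13): e=[21,-4,7] → .
  covered (4 px):
    . . . . .
    . . . . .
    . . . . .
    X X . . .
    X . . . .
    X . . . .
    . . . . .
    . . . . .
    . . . . .
    . . . . .
    . . . . .

Result: 7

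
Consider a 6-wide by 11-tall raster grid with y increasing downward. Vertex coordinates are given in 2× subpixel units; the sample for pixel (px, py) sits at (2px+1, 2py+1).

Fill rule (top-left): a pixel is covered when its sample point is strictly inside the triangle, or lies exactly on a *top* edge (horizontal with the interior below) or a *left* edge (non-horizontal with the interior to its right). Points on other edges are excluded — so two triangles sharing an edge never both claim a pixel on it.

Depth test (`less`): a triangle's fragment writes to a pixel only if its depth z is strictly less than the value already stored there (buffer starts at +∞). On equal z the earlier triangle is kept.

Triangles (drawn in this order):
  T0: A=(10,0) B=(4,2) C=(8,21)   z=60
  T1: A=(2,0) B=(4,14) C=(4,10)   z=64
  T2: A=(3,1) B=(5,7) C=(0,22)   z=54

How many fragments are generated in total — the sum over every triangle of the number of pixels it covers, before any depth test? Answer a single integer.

T0:
  2·area = 122  (B↔C swapped to make it positive)
  edge (10, 0)→(8, 21): d=(-2,21) right/bottom  bias=-1
  edge (8, 21)→(4, 2): d=(-4,-19) top-left  bias=+0
  edge (4, 2)→(10, 0): d=(6,-2) top-left  bias=+0
    (3,0)@(7, 1): e=[61,61,0] → #  [on edge]
    (4,0)@(9, 1): e=[19,99,4] → #
    (5,0)@(11, 1): e=[-23,137,8] → ·
    (0,1)@(1, 3): e=[183,-61,0] → ·  [on edge]
    (2,1)@(5, 3): e=[99,15,8] → #
    (5,1)@(11, 3): e=[-27,129,20] → ·
    (2,2)@(5, 5): e=[95,7,20] → #
    (5,2)@(11, 5): e=[-31,121,32] → ·
    (2,3)@(5, 7): e=[91,-1,32] → ·
    (3,3)@(7, 7): e=[49,37,36] → #
    (5,3)@(11, 7): e=[-35,113,44] → ·
    (3,4)@(7, 9): e=[45,29,48] → #
  covered (15 px):
    · · · # # ·
    · · # # # ·
    · · # # # ·
    · · · # # ·
    · · · # # ·
    · · · # · ·
    · · · # · ·
    · · · # · ·
    · · · · · ·
    · · · · · ·
    · · · · · ·
T1:
  2·area = 8  (B↔C swapped to make it positive)
  edge (2, 0)→(4, 10): d=(2,10) right/bottom  bias=-1
  edge (4, 10)→(4, 14): d=(0,4) right/bottom  bias=-1
  edge (4, 14)→(2, 0): d=(-2,-14) top-left  bias=+0
    (1,2)@(3, 5): e=[0,4,4] → ·  [on edge]
    (1,3)@(3, 7): e=[4,4,0] → #  [on edge]
    (2,3)@(5, 7): e=[-16,-4,28] → ·
    (1,4)@(3, 9): e=[8,4,-4] → ·
    (2,7)@(5, 15): e=[0,-4,12] → ·  [on edge]
    (2,10)@(5, 21): e=[12,-4,0] → ·  [on edge]
  covered (1 px):
    · · · · · ·
    · · · · · ·
    · · · · · ·
    · # · · · ·
    · · · · · ·
    · · · · · ·
    · · · · · ·
    · · · · · ·
    · · · · · ·
    · · · · · ·
    · · · · · ·
T2:
  2·area = 60
  edge (3, 1)→(5, 7): d=(2,6) right/bottom  bias=-1
  edge (5, 7)→(0, 22): d=(-5,15) right/bottom  bias=-1
  edge (0, 22)→(3, 1): d=(3,-21) top-left  bias=+0
    (1,0)@(3, 1): e=[0,60,0] → ·  [on edge]
    (3,0)@(7, 1): e=[-24,0,84] → ·  [on edge]
    (1,1)@(3, 3): e=[4,50,6] → #
    (2,1)@(5, 3): e=[-8,20,48] → ·
    (1,2)@(3, 5): e=[8,40,12] → #
    (2,2)@(5, 5): e=[-4,10,54] → ·
    (1,3)@(3, 7): e=[12,30,18] → #
    (2,3)@(5, 7): e=[0,0,60] → ·  [on edge]
    (1,4)@(3, 9): e=[16,20,24] → #
    (2,4)@(5, 9): e=[4,-10,66] → ·
    (1,5)@(3, 11): e=[20,10,30] → #
    (2,5)@(5, 11): e=[8,-20,72] → ·
    (1,6)@(3, 13): e=[24,0,36] → ·  [on edge]
    (3,6)@(7, 13): e=[0,-60,120] → ·  [on edge]
    (0,7)@(1, 15): e=[40,20,0] → #  [on edge]
    (0,9)@(1, 19): e=[48,0,12] → ·  [on edge]
    (4,9)@(9, 19): e=[0,-120,180] → ·  [on edge]
  covered (7 px):
    · · · · · ·
    · # · · · ·
    · # · · · ·
    · # · · · ·
    · # · · · ·
    · # · · · ·
    · · · · · ·
    # · · · · ·
    # · · · · ·
    · · · · · ·
    · · · · · ·

Answer: 23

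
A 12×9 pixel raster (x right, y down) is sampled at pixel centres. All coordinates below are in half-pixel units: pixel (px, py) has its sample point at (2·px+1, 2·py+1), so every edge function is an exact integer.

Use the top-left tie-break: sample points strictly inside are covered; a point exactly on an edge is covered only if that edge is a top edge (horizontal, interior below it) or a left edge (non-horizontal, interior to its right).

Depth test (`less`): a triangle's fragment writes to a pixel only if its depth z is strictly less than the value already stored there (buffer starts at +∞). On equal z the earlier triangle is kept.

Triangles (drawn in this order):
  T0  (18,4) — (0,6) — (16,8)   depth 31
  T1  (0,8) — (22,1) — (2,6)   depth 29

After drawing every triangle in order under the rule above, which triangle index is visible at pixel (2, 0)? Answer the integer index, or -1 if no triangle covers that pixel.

T0:
  2·area = 68  (B↔C swapped to make it positive)
  edge (18, 4)→(16, 8): d=(-2,4) right/bottom  bias=-1
  edge (16, 8)→(0, 6): d=(-16,-2) top-left  bias=+0
  edge (0, 6)→(18, 4): d=(18,-2) top-left  bias=+0
    (4,2)@(9, 5): e=[34,34,0] → █  [on edge]
    (5,2)@(11, 5): e=[26,38,4] → █
    (6,2)@(13, 5): e=[18,42,8] → █
    (7,2)@(15, 5): e=[10,46,12] → █
    (8,2)@(17, 5): e=[2,50,16] → █
    (9,2)@(19, 5): e=[-6,54,20] → ·
    (4,3)@(9, 7): e=[30,2,36] → █
    (8,3)@(17, 7): e=[-2,18,52] → ·
    (4,4)@(9, 9): e=[26,-30,72] → ·
    (5,4)@(11, 9): e=[18,-26,76] → ·
    (6,4)@(13, 9): e=[10,-22,80] → ·
    (7,4)@(15, 9): e=[2,-18,84] → ·
  covered (9 px):
    · · · · · · · · · · · ·
    · · · · · · · · · · · ·
    · · · · █ █ █ █ █ · · ·
    · · · · █ █ █ █ · · · ·
    · · · · · · · · · · · ·
    · · · · · · · · · · · ·
    · · · · · · · · · · · ·
    · · · · · · · · · · · ·
    · · · · · · · · · · · ·
T1:
  2·area = 30  (B↔C swapped to make it positive)
  edge (0, 8)→(2, 6): d=(2,-2) top-left  bias=+0
  edge (2, 6)→(22, 1): d=(20,-5) top-left  bias=+0
  edge (22, 1)→(0, 8): d=(-22,7) right/bottom  bias=-1
    (3,0)@(7, 1): e=[0,-75,105] → ·  [on edge]
    (2,1)@(5, 3): e=[0,-45,75] → ·  [on edge]
    (7,1)@(15, 3): e=[20,5,5] → █
    (8,1)@(17, 3): e=[24,15,-9] → ·
    (1,2)@(3, 5): e=[0,-15,45] → ·  [on edge]
    (3,2)@(7, 5): e=[8,5,17] → █
    (4,2)@(9, 5): e=[12,15,3] → █
    (5,2)@(11, 5): e=[16,25,-11] → ·
    (7,2)@(15, 5): e=[24,45,-39] → ·
    (0,3)@(1, 7): e=[0,15,15] → █  [on edge]
    (1,3)@(3, 7): e=[4,25,1] → █
    (2,3)@(5, 7): e=[8,35,-13] → ·
  covered (5 px):
    · · · · · · · · · · · ·
    · · · · · · · █ · · · ·
    · · · █ █ · · · · · · ·
    █ █ · · · · · · · · · ·
    · · · · · · · · · · · ·
    · · · · · · · · · · · ·
    · · · · · · · · · · · ·
    · · · · · · · · · · · ·
    · · · · · · · · · · · ·

Z-buffer (winner per pixel, '.' = empty):
  . . . . . . . . . . . .
  . . . . . . . 1 . . . .
  . . . 1 1 0 0 0 0 . . .
  1 1 . . 0 0 0 0 . . . .
  . . . . . . . . . . . .
  . . . . . . . . . . . .
  . . . . . . . . . . . .
  . . . . . . . . . . . .
  . . . . . . . . . . . .

Final: -1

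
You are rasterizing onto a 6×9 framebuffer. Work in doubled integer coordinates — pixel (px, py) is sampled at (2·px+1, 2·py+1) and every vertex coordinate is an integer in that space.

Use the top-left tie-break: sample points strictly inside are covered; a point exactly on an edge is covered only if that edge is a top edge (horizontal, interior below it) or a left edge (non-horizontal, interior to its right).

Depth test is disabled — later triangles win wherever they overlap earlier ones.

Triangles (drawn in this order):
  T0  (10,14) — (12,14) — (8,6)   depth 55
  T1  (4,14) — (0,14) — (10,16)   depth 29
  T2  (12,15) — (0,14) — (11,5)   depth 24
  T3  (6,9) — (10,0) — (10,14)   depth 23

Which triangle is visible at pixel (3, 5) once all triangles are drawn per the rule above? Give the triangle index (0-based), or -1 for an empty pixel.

T0:
  2·area = 16  (B↔C swapped to make it positive)
  edge (10, 14)→(8, 6): d=(-2,-8) top-left  bias=+0
  edge (8, 6)→(12, 14): d=(4,8) right/bottom  bias=-1
  edge (12, 14)→(10, 14): d=(-2,0) right/bottom  bias=-1
    (4,4)@(9, 9): e=[2,4,10] → █
    (5,4)@(11, 9): e=[18,-12,10] → ·
    (4,5)@(9, 11): e=[-2,12,6] → ·
    (5,6)@(11, 13): e=[10,4,2] → █
    (5,7)@(11, 15): e=[6,12,-2] → ·
  covered (2 px):
    · · · · · ·
    · · · · · ·
    · · · · · ·
    · · · · · ·
    · · · · █ ·
    · · · · · ·
    · · · · · █
    · · · · · ·
    · · · · · ·
T1:
  2·area = 8  (B↔C swapped to make it positive)
  edge (4, 14)→(10, 16): d=(6,2) right/bottom  bias=-1
  edge (10, 16)→(0, 14): d=(-10,-2) top-left  bias=+0
  edge (0, 14)→(4, 14): d=(4,0) top-left  bias=+0
    (0,6)@(1, 13): e=[0,12,-4] → ·  [on edge]
    (2,7)@(5, 15): e=[4,0,4] → █  [on edge]
    (3,7)@(7, 15): e=[0,4,4] → ·  [on edge]
    (2,8)@(5, 17): e=[16,-20,12] → ·
  covered (1 px):
    · · · · · ·
    · · · · · ·
    · · · · · ·
    · · · · · ·
    · · · · · ·
    · · · · · ·
    · · · · · ·
    · · █ · · ·
    · · · · · ·
T2:
  2·area = 119
  edge (12, 15)→(0, 14): d=(-12,-1) top-left  bias=+0
  edge (0, 14)→(11, 5): d=(11,-9) top-left  bias=+0
  edge (11, 5)→(12, 15): d=(1,10) right/bottom  bias=-1
    (5,2)@(11, 5): e=[119,0,0] → ·  [on edge]
    (4,3)@(9, 7): e=[93,4,22] → █
    (5,3)@(11, 7): e=[95,22,2] → █
    (3,4)@(7, 9): e=[67,8,44] → █
    (2,5)@(5, 11): e=[41,12,66] → █
    (1,6)@(3, 13): e=[15,16,88] → █
    (1,7)@(3, 15): e=[-9,38,90] → ·
    (2,7)@(5, 15): e=[-7,56,70] → ·
    (3,7)@(7, 15): e=[-5,74,50] → ·
    (4,7)@(9, 15): e=[-3,92,30] → ·
    (5,7)@(11, 15): e=[-1,110,10] → ·
  covered (14 px):
    · · · · · ·
    · · · · · ·
    · · · · · ·
    · · · · █ █
    · · · █ █ █
    · · █ █ █ █
    · █ █ █ █ █
    · · · · · ·
    · · · · · ·
T3:
  2·area = 56
  edge (6, 9)→(10, 0): d=(4,-9) top-left  bias=+0
  edge (10, 0)→(10, 14): d=(0,14) right/bottom  bias=-1
  edge (10, 14)→(6, 9): d=(-4,-5) top-left  bias=+0
    (4,1)@(9, 3): e=[3,14,39] → █
    (5,1)@(11, 3): e=[21,-14,49] → ·
    (4,2)@(9, 5): e=[11,14,31] → █
    (5,2)@(11, 5): e=[29,-14,41] → ·
    (3,3)@(7, 7): e=[1,42,13] → █
    (5,3)@(11, 7): e=[37,-14,33] → ·
    (3,4)@(7, 9): e=[9,42,5] → █
    (5,4)@(11, 9): e=[45,-14,25] → ·
    (3,5)@(7, 11): e=[17,42,-3] → ·
    (4,5)@(9, 11): e=[35,14,7] → █
    (5,5)@(11, 11): e=[53,-14,17] → ·
    (4,6)@(9, 13): e=[43,14,-1] → ·
  covered (7 px):
    · · · · · ·
    · · · · █ ·
    · · · · █ ·
    · · · █ █ ·
    · · · █ █ ·
    · · · · █ ·
    · · · · · ·
    · · · · · ·
    · · · · · ·

Z-buffer (winner per pixel, '.' = empty):
  . . . . . .
  . . . . 3 .
  . . . . 3 .
  . . . 3 3 2
  . . . 3 3 2
  . . 2 2 3 2
  . 2 2 2 2 2
  . . 1 . . .
  . . . . . .

Final: 2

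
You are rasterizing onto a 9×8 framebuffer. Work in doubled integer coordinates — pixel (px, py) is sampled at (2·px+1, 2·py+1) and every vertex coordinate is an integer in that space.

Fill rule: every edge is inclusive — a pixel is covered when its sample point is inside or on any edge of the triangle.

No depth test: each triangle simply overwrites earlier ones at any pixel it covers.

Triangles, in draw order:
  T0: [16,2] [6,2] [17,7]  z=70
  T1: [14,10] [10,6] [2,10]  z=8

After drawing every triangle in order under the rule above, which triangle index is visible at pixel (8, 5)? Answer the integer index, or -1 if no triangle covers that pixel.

T0:
  2·area = 50  (B↔C swapped to make it positive)
  edge (16, 2)→(17, 7): d=(1,5) inclusive
  edge (17, 7)→(6, 2): d=(-11,-5) inclusive
  edge (6, 2)→(16, 2): d=(10,0) inclusive
    (4,1)@(9, 3): e=[36,4,10] → X
    (5,1)@(11, 3): e=[26,14,10] → X
    (6,1)@(13, 3): e=[16,24,10] → X
    (7,1)@(15, 3): e=[6,34,10] → X
    (8,1)@(17, 3): e=[-4,44,10] → .
    (4,2)@(9, 5): e=[38,-18,30] → .
    (5,2)@(11, 5): e=[28,-8,30] → .
    (6,2)@(13, 5): e=[18,2,30] → X
    (8,2)@(17, 5): e=[-2,22,30] → .
    (6,3)@(13, 7): e=[20,-20,50] → .
    (7,3)@(15, 7): e=[10,-10,50] → .
    (8,3)@(17, 7): e=[0,0,50] → X  [on edge]
  covered (7 px):
    . . . . . . . . .
    . . . . X X X X .
    . . . . . . X X .
    . . . . . . . . X
    . . . . . . . . .
    . . . . . . . . .
    . . . . . . . . .
    . . . . . . . . .
T1:
  2·area = 48  (B↔C swapped to make it positive)
  edge (14, 10)→(2, 10): d=(-12,0) inclusive
  edge (2, 10)→(10, 6): d=(8,-4) inclusive
  edge (10, 6)→(14, 10): d=(4,4) inclusive
    (2,0)@(5, 1): e=[108,-60,0] → .  [on edge]
    (3,1)@(7, 3): e=[84,-36,0] → .  [on edge]
    (4,2)@(9, 5): e=[60,-12,0] → .  [on edge]
    (4,3)@(9, 7): e=[36,4,8] → X
    (5,3)@(11, 7): e=[36,12,0] → X  [on edge]
    (6,3)@(13, 7): e=[36,20,-8] → .
    (2,4)@(5, 9): e=[12,4,32] → X
    (3,4)@(7, 9): e=[12,12,24] → X
    (6,4)@(13, 9): e=[12,36,0] → X  [on edge]
    (7,4)@(15, 9): e=[12,44,-8] → .
    (2,5)@(5, 11): e=[-12,20,40] → .
    (3,5)@(7, 11): e=[-12,28,32] → .
    (7,5)@(15, 11): e=[-12,60,0] → .  [on edge]
    (8,6)@(17, 13): e=[-36,84,0] → .  [on edge]
  covered (7 px):
    . . . . . . . . .
    . . . . . . . . .
    . . . . . . . . .
    . . . . X X . . .
    . . X X X X X . .
    . . . . . . . . .
    . . . . . . . . .
    . . . . . . . . .

Z-buffer (winner per pixel, '.' = empty):
  . . . . . . . . .
  . . . . 0 0 0 0 .
  . . . . . . 0 0 .
  . . . . 1 1 . . 0
  . . 1 1 1 1 1 . .
  . . . . . . . . .
  . . . . . . . . .
  . . . . . . . . .

Result: -1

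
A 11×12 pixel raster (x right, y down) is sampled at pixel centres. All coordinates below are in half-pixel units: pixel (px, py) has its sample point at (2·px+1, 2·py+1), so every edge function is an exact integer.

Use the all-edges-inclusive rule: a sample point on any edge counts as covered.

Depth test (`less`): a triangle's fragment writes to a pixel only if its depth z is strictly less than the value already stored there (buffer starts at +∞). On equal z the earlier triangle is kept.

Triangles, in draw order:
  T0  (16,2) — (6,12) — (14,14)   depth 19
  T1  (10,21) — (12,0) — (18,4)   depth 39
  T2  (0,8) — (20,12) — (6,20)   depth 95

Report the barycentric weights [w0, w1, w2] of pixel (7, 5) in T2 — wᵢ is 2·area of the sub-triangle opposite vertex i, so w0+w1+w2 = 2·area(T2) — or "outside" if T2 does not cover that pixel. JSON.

T0:
  2·area = 100  (B↔C swapped to make it positive)
  edge (16, 2)→(14, 14): d=(-2,12) inclusive
  edge (14, 14)→(6, 12): d=(-8,-2) inclusive
  edge (6, 12)→(16, 2): d=(10,-10) inclusive
    (8,0)@(17, 1): e=[-10,110,0] → ·  [on edge]
    (7,1)@(15, 3): e=[10,90,0] → #  [on edge]
    (8,1)@(17, 3): e=[-14,94,20] → ·
    (6,2)@(13, 5): e=[30,70,0] → #  [on edge]
    (8,2)@(17, 5): e=[-18,78,40] → ·
    (5,3)@(11, 7): e=[50,50,0] → #  [on edge]
    (8,3)@(17, 7): e=[-22,62,60] → ·
    (4,4)@(9, 9): e=[70,30,0] → #  [on edge]
    (7,4)@(15, 9): e=[-2,42,60] → ·
    (3,5)@(7, 11): e=[90,10,0] → #  [on edge]
    (7,5)@(15, 11): e=[-6,26,80] → ·
    (2,6)@(5, 13): e=[110,-10,0] → ·  [on edge]
    (1,7)@(3, 15): e=[130,-30,0] → ·  [on edge]
    (0,8)@(1, 17): e=[150,-50,0] → ·  [on edge]
  covered (15 px):
    · · · · · · · · · · ·
    · · · · · · · # · · ·
    · · · · · · # # · · ·
    · · · · · # # # · · ·
    · · · · # # # · · · ·
    · · · # # # # · · · ·
    · · · · · # # · · · ·
    · · · · · · · · · · ·
    · · · · · · · · · · ·
    · · · · · · · · · · ·
    · · · · · · · · · · ·
    · · · · · · · · · · ·
T1:
  2·area = 134
  edge (10, 21)→(12, 0): d=(2,-21) inclusive
  edge (12, 0)→(18, 4): d=(6,4) inclusive
  edge (18, 4)→(10, 21): d=(-8,17) inclusive
    (6,0)@(13, 1): e=[23,2,109] → #
    (7,0)@(15, 1): e=[65,-6,75] → ·
    (6,1)@(13, 3): e=[27,14,93] → #
    (7,1)@(15, 3): e=[69,6,59] → #
    (8,1)@(17, 3): e=[111,-2,25] → ·
    (6,2)@(13, 5): e=[31,26,77] → #
    (8,2)@(17, 5): e=[115,10,9] → #
    (9,2)@(19, 5): e=[157,2,-25] → ·
    (6,3)@(13, 7): e=[35,38,61] → #
    (8,3)@(17, 7): e=[119,22,-7] → ·
    (6,4)@(13, 9): e=[39,50,45] → #
    (8,4)@(17, 9): e=[123,34,-23] → ·
  covered (16 px):
    · · · · · · # · · · ·
    · · · · · · # # · · ·
    · · · · · · # # # · ·
    · · · · · · # # · · ·
    · · · · · · # # · · ·
    · · · · · # # · · · ·
    · · · · · # # · · · ·
    · · · · · # · · · · ·
    · · · · · # · · · · ·
    · · · · · · · · · · ·
    · · · · · · · · · · ·
    · · · · · · · · · · ·
T2:
  2·area = 216
  edge (0, 8)→(20, 12): d=(20,4) inclusive
  edge (20, 12)→(6, 20): d=(-14,8) inclusive
  edge (6, 20)→(0, 8): d=(-6,-12) inclusive
    (0,4)@(1, 9): e=[16,194,6] → #
    (1,4)@(3, 9): e=[8,178,30] → #
    (2,4)@(5, 9): e=[0,162,54] → #  [on edge]
    (3,4)@(7, 9): e=[-8,146,78] → ·
    (0,5)@(1, 11): e=[56,166,-6] → ·
    (1,5)@(3, 11): e=[48,150,18] → #
    (3,5)@(7, 11): e=[32,118,66] → #
    (4,5)@(9, 11): e=[24,102,90] → #
    (5,5)@(11, 11): e=[16,86,114] → #
    (6,5)@(13, 11): e=[8,70,138] → #
    (7,5)@(15, 11): e=[0,54,162] → #  [on edge]
    (8,5)@(17, 11): e=[-8,38,186] → ·
  covered (28 px):
    · · · · · · · · · · ·
    · · · · · · · · · · ·
    · · · · · · · · · · ·
    · · · · · · · · · · ·
    # # # · · · · · · · ·
    · # # # # # # # · · ·
    · # # # # # # # # · ·
    · · # # # # # · · · ·
    · · # # # # · · · · ·
    · · · # · · · · · · ·
    · · · · · · · · · · ·
    · · · · · · · · · · ·

Answer: [54,162,0]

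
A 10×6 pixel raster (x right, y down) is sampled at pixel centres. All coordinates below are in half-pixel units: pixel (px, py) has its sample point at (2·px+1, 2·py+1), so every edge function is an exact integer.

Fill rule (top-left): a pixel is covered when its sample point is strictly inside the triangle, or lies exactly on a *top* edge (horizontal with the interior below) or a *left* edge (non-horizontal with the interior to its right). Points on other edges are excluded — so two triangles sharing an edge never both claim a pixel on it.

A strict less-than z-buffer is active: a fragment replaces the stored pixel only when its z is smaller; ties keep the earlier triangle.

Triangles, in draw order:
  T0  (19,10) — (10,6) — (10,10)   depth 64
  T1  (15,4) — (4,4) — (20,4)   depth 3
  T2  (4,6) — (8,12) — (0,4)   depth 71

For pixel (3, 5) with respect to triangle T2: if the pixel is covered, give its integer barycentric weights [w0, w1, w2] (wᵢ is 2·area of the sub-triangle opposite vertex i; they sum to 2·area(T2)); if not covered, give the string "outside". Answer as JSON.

T0:
  2·area = 36  (B↔C swapped to make it positive)
  edge (19, 10)→(10, 10): d=(-9,0) right/bottom  bias=-1
  edge (10, 10)→(10, 6): d=(0,-4) top-left  bias=+0
  edge (10, 6)→(19, 10): d=(9,4) right/bottom  bias=-1
    (5,3)@(11, 7): e=[27,4,5] → █
    (6,3)@(13, 7): e=[27,12,-3] → ·
    (5,4)@(11, 9): e=[9,4,23] → █
    (6,4)@(13, 9): e=[9,12,15] → █
    (7,4)@(15, 9): e=[9,20,7] → █
    (8,4)@(17, 9): e=[9,28,-1] → ·
    (5,5)@(11, 11): e=[-9,4,41] → ·
    (6,5)@(13, 11): e=[-9,12,33] → ·
    (7,5)@(15, 11): e=[-9,20,25] → ·
  covered (4 px):
    · · · · · · · · · ·
    · · · · · · · · · ·
    · · · · · · · · · ·
    · · · · · █ · · · ·
    · · · · · █ █ █ · ·
    · · · · · · · · · ·
T1:
  degenerate (2·area = 0) — covers nothing
T2:
  2·area = 16
  edge (4, 6)→(8, 12): d=(4,6) right/bottom  bias=-1
  edge (8, 12)→(0, 4): d=(-8,-8) top-left  bias=+0
  edge (0, 4)→(4, 6): d=(4,2) right/bottom  bias=-1
    (0,2)@(1, 5): e=[14,0,2] → █  [on edge]
    (1,2)@(3, 5): e=[2,16,-2] → ·
    (0,3)@(1, 7): e=[22,-16,10] → ·
    (1,3)@(3, 7): e=[10,0,6] → █  [on edge]
    (2,3)@(5, 7): e=[-2,16,2] → ·
    (1,4)@(3, 9): e=[18,-16,14] → ·
    (2,4)@(5, 9): e=[6,0,10] → █  [on edge]
    (3,4)@(7, 9): e=[-6,16,6] → ·
    (2,5)@(5, 11): e=[14,-16,18] → ·
    (3,5)@(7, 11): e=[2,0,14] → █  [on edge]
    (4,5)@(9, 11): e=[-10,16,10] → ·
  covered (4 px):
    · · · · · · · · · ·
    · · · · · · · · · ·
    █ · · · · · · · · ·
    · █ · · · · · · · ·
    · · █ · · · · · · ·
    · · · █ · · · · · ·

Answer: [0,14,2]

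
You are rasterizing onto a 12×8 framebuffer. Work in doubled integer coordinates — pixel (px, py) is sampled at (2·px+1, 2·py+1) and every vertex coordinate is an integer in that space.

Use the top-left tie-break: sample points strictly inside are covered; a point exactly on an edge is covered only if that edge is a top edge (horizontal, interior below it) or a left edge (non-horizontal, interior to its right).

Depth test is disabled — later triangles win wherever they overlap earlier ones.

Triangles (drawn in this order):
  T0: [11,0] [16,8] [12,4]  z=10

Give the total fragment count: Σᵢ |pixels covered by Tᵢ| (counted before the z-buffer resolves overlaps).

T0:
  2·area = 12
  edge (11, 0)→(16, 8): d=(5,8) right/bottom  bias=-1
  edge (16, 8)→(12, 4): d=(-4,-4) top-left  bias=+0
  edge (12, 4)→(11, 0): d=(-1,-4) top-left  bias=+0
    (4,0)@(9, 1): e=[21,0,-9] → .  [on edge]
    (5,1)@(11, 3): e=[15,0,-3] → .  [on edge]
    (6,2)@(13, 5): e=[9,0,3] → X  [on edge]
    (7,2)@(15, 5): e=[-7,8,11] → .
    (6,3)@(13, 7): e=[19,-8,1] → .
    (7,3)@(15, 7): e=[3,0,9] → X  [on edge]
    (8,3)@(17, 7): e=[-13,8,17] → .
    (7,4)@(15, 9): e=[13,-8,7] → .
    (8,4)@(17, 9): e=[-3,0,15] → .  [on edge]
    (9,5)@(19, 11): e=[-9,0,21] → .  [on edge]
    (10,6)@(21, 13): e=[-15,0,27] → .  [on edge]
    (11,7)@(23, 15): e=[-21,0,33] → .  [on edge]
  covered (2 px):
    . . . . . . . . . . . .
    . . . . . . . . . . . .
    . . . . . . X . . . . .
    . . . . . . . X . . . .
    . . . . . . . . . . . .
    . . . . . . . . . . . .
    . . . . . . . . . . . .
    . . . . . . . . . . . .

Answer: 2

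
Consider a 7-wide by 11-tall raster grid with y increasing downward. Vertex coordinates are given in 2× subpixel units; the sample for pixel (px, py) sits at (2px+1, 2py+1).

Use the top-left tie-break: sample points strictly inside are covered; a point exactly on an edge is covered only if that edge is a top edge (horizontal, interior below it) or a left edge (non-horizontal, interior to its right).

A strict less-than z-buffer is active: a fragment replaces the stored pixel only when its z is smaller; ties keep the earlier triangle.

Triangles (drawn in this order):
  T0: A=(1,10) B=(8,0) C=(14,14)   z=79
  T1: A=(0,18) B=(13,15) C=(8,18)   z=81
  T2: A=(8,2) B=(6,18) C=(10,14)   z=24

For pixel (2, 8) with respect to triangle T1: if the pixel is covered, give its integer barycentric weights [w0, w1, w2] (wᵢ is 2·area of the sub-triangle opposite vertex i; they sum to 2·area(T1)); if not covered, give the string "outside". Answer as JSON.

T0:
  2·area = 158
  edge (1, 10)→(8, 0): d=(7,-10) top-left  bias=+0
  edge (8, 0)→(14, 14): d=(6,14) right/bottom  bias=-1
  edge (14, 14)→(1, 10): d=(-13,-4) top-left  bias=+0
    (3,1)@(7, 3): e=[11,32,115] → #
    (4,1)@(9, 3): e=[31,4,123] → #
    (5,1)@(11, 3): e=[51,-24,131] → ·
    (2,2)@(5, 5): e=[5,72,81] → #
    (5,2)@(11, 5): e=[65,-12,105] → ·
    (2,3)@(5, 7): e=[19,84,55] → #
    (5,3)@(11, 7): e=[79,0,79] → ·  [on edge]
    (1,4)@(3, 9): e=[13,124,21] → #
    (5,4)@(11, 9): e=[93,12,53] → #
    (6,4)@(13, 9): e=[113,-16,61] → ·
    (1,5)@(3, 11): e=[27,136,-5] → ·
    (2,5)@(5, 11): e=[47,108,3] → #
  covered (19 px):
    · · · · · · ·
    · · · # # · ·
    · · # # # · ·
    · · # # # · ·
    · # # # # # ·
    · · # # # # ·
    · · · · · # #
    · · · · · · ·
    · · · · · · ·
    · · · · · · ·
    · · · · · · ·
T1:
  2·area = 24
  edge (0, 18)→(13, 15): d=(13,-3) top-left  bias=+0
  edge (13, 15)→(8, 18): d=(-5,3) right/bottom  bias=-1
  edge (8, 18)→(0, 18): d=(-8,0) right/bottom  bias=-1
    (6,7)@(13, 15): e=[0,0,24] → ·  [on edge]
    (2,8)@(5, 17): e=[2,14,8] → #
    (3,8)@(7, 17): e=[8,8,8] → #
    (4,8)@(9, 17): e=[14,2,8] → #
    (5,8)@(11, 17): e=[20,-4,8] → ·
    (2,9)@(5, 19): e=[28,4,-8] → ·
    (3,9)@(7, 19): e=[34,-2,-8] → ·
    (4,9)@(9, 19): e=[40,-8,-8] → ·
    (1,10)@(3, 21): e=[48,0,-24] → ·  [on edge]
  covered (3 px):
    · · · · · · ·
    · · · · · · ·
    · · · · · · ·
    · · · · · · ·
    · · · · · · ·
    · · · · · · ·
    · · · · · · ·
    · · · · · · ·
    · · # # # · ·
    · · · · · · ·
    · · · · · · ·
T2:
  2·area = 56  (B↔C swapped to make it positive)
  edge (8, 2)→(10, 14): d=(2,12) right/bottom  bias=-1
  edge (10, 14)→(6, 18): d=(-4,4) right/bottom  bias=-1
  edge (6, 18)→(8, 2): d=(2,-16) top-left  bias=+0
    (4,4)@(9, 9): e=[2,24,30] → #
    (5,4)@(11, 9): e=[-22,16,62] → ·
    (3,5)@(7, 11): e=[30,24,2] → #
    (5,5)@(11, 11): e=[-18,8,66] → ·
    (6,5)@(13, 11): e=[-42,0,98] → ·  [on edge]
    (3,6)@(7, 13): e=[34,16,6] → #
    (5,6)@(11, 13): e=[-14,0,70] → ·  [on edge]
    (3,7)@(7, 15): e=[38,8,10] → #
    (4,7)@(9, 15): e=[14,0,42] → ·  [on edge]
    (3,8)@(7, 17): e=[42,0,14] → ·  [on edge]
    (2,9)@(5, 19): e=[70,0,-14] → ·  [on edge]
    (1,10)@(3, 21): e=[98,0,-42] → ·  [on edge]
  covered (6 px):
    · · · · · · ·
    · · · · · · ·
    · · · · · · ·
    · · · · · · ·
    · · · · # · ·
    · · · # # · ·
    · · · # # · ·
    · · · # · · ·
    · · · · · · ·
    · · · · · · ·
    · · · · · · ·

Answer: [14,8,2]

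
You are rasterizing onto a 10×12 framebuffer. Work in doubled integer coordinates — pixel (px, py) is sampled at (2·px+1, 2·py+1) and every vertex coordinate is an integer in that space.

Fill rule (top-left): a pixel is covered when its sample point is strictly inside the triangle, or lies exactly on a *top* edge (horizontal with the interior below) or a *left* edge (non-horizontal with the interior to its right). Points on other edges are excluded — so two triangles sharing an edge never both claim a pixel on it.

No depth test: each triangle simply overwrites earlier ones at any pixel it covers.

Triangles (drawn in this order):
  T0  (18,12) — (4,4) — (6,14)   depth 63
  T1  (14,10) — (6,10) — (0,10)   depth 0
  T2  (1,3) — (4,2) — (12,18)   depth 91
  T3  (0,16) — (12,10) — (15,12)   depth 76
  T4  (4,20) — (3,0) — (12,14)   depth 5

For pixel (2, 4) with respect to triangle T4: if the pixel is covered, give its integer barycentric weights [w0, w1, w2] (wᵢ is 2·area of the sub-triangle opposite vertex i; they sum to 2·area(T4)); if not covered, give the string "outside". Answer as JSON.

T0:
  2·area = 124  (B↔C swapped to make it positive)
  edge (18, 12)→(6, 14): d=(-12,2) right/bottom  bias=-1
  edge (6, 14)→(4, 4): d=(-2,-10) top-left  bias=+0
  edge (4, 4)→(18, 12): d=(14,8) right/bottom  bias=-1
    (2,2)@(5, 5): e=[110,8,6] → X
    (3,2)@(7, 5): e=[106,28,-10] → .
    (2,3)@(5, 7): e=[86,4,34] → X
    (3,3)@(7, 7): e=[82,24,18] → X
    (4,3)@(9, 7): e=[78,44,2] → X
    (5,3)@(11, 7): e=[74,64,-14] → .
    (2,4)@(5, 9): e=[62,0,62] → X  [on edge]
    (5,4)@(11, 9): e=[50,60,14] → X
    (6,4)@(13, 9): e=[46,80,-2] → .
    (2,5)@(5, 11): e=[38,-4,90] → .
    (3,5)@(7, 11): e=[34,16,74] → X
    (6,5)@(13, 11): e=[22,76,26] → X
    (3,9)@(7, 19): e=[-62,0,186] → .  [on edge]
  covered (16 px):
    . . . . . . . . . .
    . . . . . . . . . .
    . . X . . . . . . .
    . . X X X . . . . .
    . . X X X X . . . .
    . . . X X X X X . .
    . . . X X X . . . .
    . . . . . . . . . .
    . . . . . . . . . .
    . . . . . . . . . .
    . . . . . . . . . .
    . . . . . . . . . .
T1:
  degenerate (2·area = 0) — covers nothing
T2:
  2·area = 56
  edge (1, 3)→(4, 2): d=(3,-1) top-left  bias=+0
  edge (4, 2)→(12, 18): d=(8,16) right/bottom  bias=-1
  edge (12, 18)→(1, 3): d=(-11,-15) top-left  bias=+0
    (3,0)@(7, 1): e=[0,-56,112] → .  [on edge]
    (0,1)@(1, 3): e=[0,56,0] → X  [on edge]
    (1,1)@(3, 3): e=[2,24,30] → X
    (2,1)@(5, 3): e=[4,-8,60] → .
    (0,2)@(1, 5): e=[6,72,-22] → .
    (1,2)@(3, 5): e=[8,40,8] → X
    (2,2)@(5, 5): e=[10,8,38] → X
    (3,2)@(7, 5): e=[12,-24,68] → .
    (1,3)@(3, 7): e=[14,56,-14] → .
    (2,3)@(5, 7): e=[16,24,16] → X
    (3,3)@(7, 7): e=[18,-8,46] → .
    (2,4)@(5, 9): e=[22,40,-6] → .
  covered (8 px):
    . . . . . . . . . .
    X X . . . . . . . .
    . X X . . . . . . .
    . . X . . . . . . .
    . . . X . . . . . .
    . . . X . . . . . .
    . . . . X . . . . .
    . . . . . . . . . .
    . . . . . . . . . .
    . . . . . . . . . .
    . . . . . . . . . .
    . . . . . . . . . .
T3:
  2·area = 42
  edge (0, 16)→(12, 10): d=(12,-6) top-left  bias=+0
  edge (12, 10)→(15, 12): d=(3,2) right/bottom  bias=-1
  edge (15, 12)→(0, 16): d=(-15,4) right/bottom  bias=-1
    (5,5)@(11, 11): e=[6,5,31] → X
    (6,5)@(13, 11): e=[18,1,23] → X
    (7,5)@(15, 11): e=[30,-3,15] → .
    (3,6)@(7, 13): e=[6,19,17] → X
    (4,6)@(9, 13): e=[18,15,9] → X
    (6,6)@(13, 13): e=[42,7,-7] → .
    (1,7)@(3, 15): e=[6,33,3] → X
    (2,7)@(5, 15): e=[18,29,-5] → .
    (3,7)@(7, 15): e=[30,25,-13] → .
    (4,7)@(9, 15): e=[42,21,-21] → .
    (5,7)@(11, 15): e=[54,17,-29] → .
    (1,8)@(3, 17): e=[30,39,-27] → .
  covered (6 px):
    . . . . . . . . . .
    . . . . . . . . . .
    . . . . . . . . . .
    . . . . . . . . . .
    . . . . . . . . . .
    . . . . . X X . . .
    . . . X X X . . . .
    . X . . . . . . . .
    . . . . . . . . . .
    . . . . . . . . . .
    . . . . . . . . . .
    . . . . . . . . . .
T4:
  2·area = 166
  edge (4, 20)→(3, 0): d=(-1,-20) top-left  bias=+0
  edge (3, 0)→(12, 14): d=(9,14) right/bottom  bias=-1
  edge (12, 14)→(4, 20): d=(-8,6) right/bottom  bias=-1
    (2,2)@(5, 5): e=[35,17,114] → X
    (3,2)@(7, 5): e=[75,-11,102] → .
    (2,3)@(5, 7): e=[33,35,98] → X
    (3,3)@(7, 7): e=[73,7,86] → X
    (4,3)@(9, 7): e=[113,-21,74] → .
    (2,4)@(5, 9): e=[31,53,82] → X
    (4,4)@(9, 9): e=[111,-3,58] → .
    (2,5)@(5, 11): e=[29,71,66] → X
    (4,5)@(9, 11): e=[109,15,42] → X
    (5,5)@(11, 11): e=[149,-13,30] → .
    (2,6)@(5, 13): e=[27,89,50] → X
    (5,6)@(11, 13): e=[147,5,14] → X
  covered (18 px):
    . . . . . . . . . .
    . . . . . . . . . .
    . . X . . . . . . .
    . . X X . . . . . .
    . . X X . . . . . .
    . . X X X . . . . .
    . . X X X X . . . .
    . . X X X . . . . .
    . . X X . . . . . .
    . . X . . . . . . .
    . . . . . . . . . .
    . . . . . . . . . .

Result: [53,82,31]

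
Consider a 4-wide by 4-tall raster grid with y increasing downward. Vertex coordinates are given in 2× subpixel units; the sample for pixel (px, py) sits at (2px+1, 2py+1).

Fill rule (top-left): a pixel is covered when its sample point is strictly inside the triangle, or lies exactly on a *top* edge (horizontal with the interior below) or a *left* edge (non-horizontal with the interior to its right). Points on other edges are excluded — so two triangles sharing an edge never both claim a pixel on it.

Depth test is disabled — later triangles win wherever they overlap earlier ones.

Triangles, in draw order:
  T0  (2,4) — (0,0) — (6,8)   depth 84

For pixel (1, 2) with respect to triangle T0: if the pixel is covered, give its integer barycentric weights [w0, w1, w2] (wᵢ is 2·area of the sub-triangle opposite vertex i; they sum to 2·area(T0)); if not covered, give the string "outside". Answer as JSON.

T0:
  2·area = 8
  edge (2, 4)→(0, 0): d=(-2,-4) top-left  bias=+0
  edge (0, 0)→(6, 8): d=(6,8) right/bottom  bias=-1
  edge (6, 8)→(2, 4): d=(-4,-4) top-left  bias=+0
    (0,1)@(1, 3): e=[-2,10,0] → ·  [on edge]
    (1,2)@(3, 5): e=[2,6,0] → █  [on edge]
    (2,2)@(5, 5): e=[10,-10,8] → ·
    (1,3)@(3, 7): e=[-2,18,-8] → ·
    (2,3)@(5, 7): e=[6,2,0] → █  [on edge]
    (3,3)@(7, 7): e=[14,-14,8] → ·
  covered (2 px):
    · · · ·
    · · · ·
    · █ · ·
    · · █ ·

Result: [6,0,2]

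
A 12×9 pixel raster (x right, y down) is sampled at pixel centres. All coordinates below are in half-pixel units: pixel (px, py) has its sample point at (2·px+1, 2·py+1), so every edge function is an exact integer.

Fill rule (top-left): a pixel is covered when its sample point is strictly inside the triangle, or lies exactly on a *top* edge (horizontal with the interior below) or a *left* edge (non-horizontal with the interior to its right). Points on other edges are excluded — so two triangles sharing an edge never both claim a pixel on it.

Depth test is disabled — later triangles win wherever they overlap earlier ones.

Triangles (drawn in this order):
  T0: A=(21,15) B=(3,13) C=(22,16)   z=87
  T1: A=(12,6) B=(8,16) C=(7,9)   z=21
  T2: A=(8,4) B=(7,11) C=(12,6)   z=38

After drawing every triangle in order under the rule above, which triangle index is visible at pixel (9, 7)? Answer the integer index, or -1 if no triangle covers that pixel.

T0:
  2·area = 16  (B↔C swapped to make it positive)
  edge (21, 15)→(22, 16): d=(1,1) right/bottom  bias=-1
  edge (22, 16)→(3, 13): d=(-19,-3) top-left  bias=+0
  edge (3, 13)→(21, 15): d=(18,2) right/bottom  bias=-1
    (3,0)@(7, 1): e=[0,240,-224] → ·  [on edge]
    (4,1)@(9, 3): e=[0,208,-192] → ·  [on edge]
    (5,2)@(11, 5): e=[0,176,-160] → ·  [on edge]
    (6,3)@(13, 7): e=[0,144,-128] → ·  [on edge]
    (7,4)@(15, 9): e=[0,112,-96] → ·  [on edge]
    (8,5)@(17, 11): e=[0,80,-64] → ·  [on edge]
    (1,6)@(3, 13): e=[16,0,0] → ·  [on edge]
    (9,6)@(19, 13): e=[0,48,-32] → ·  [on edge]
    (8,7)@(17, 15): e=[4,4,8] → #
    (9,7)@(19, 15): e=[2,10,4] → #
    (10,7)@(21, 15): e=[0,16,0] → ·  [on edge]
    (8,8)@(17, 17): e=[6,-34,44] → ·
    (11,8)@(23, 17): e=[0,-16,32] → ·  [on edge]
  covered (2 px):
    · · · · · · · · · · · ·
    · · · · · · · · · · · ·
    · · · · · · · · · · · ·
    · · · · · · · · · · · ·
    · · · · · · · · · · · ·
    · · · · · · · · · · · ·
    · · · · · · · · · · · ·
    · · · · · · · · # # · ·
    · · · · · · · · · · · ·
T1:
  2·area = 38
  edge (12, 6)→(8, 16): d=(-4,10) right/bottom  bias=-1
  edge (8, 16)→(7, 9): d=(-1,-7) top-left  bias=+0
  edge (7, 9)→(12, 6): d=(5,-3) top-left  bias=+0
    (8,1)@(17, 3): e=[-38,76,0] → ·  [on edge]
    (5,3)@(11, 7): e=[6,30,2] → #
    (6,3)@(13, 7): e=[-14,44,8] → ·
    (3,4)@(7, 9): e=[38,0,0] → #  [on edge]
    (4,4)@(9, 9): e=[18,14,6] → #
    (5,4)@(11, 9): e=[-2,28,12] → ·
    (3,5)@(7, 11): e=[30,-2,10] → ·
    (4,5)@(9, 11): e=[10,12,16] → #
    (5,5)@(11, 11): e=[-10,26,22] → ·
    (4,6)@(9, 13): e=[2,10,26] → #
    (5,6)@(11, 13): e=[-18,24,32] → ·
    (4,7)@(9, 15): e=[-6,8,36] → ·
  covered (5 px):
    · · · · · · · · · · · ·
    · · · · · · · · · · · ·
    · · · · · · · · · · · ·
    · · · · · # · · · · · ·
    · · · # # · · · · · · ·
    · · · · # · · · · · · ·
    · · · · # · · · · · · ·
    · · · · · · · · · · · ·
    · · · · · · · · · · · ·
T2:
  2·area = 30  (B↔C swapped to make it positive)
  edge (8, 4)→(12, 6): d=(4,2) right/bottom  bias=-1
  edge (12, 6)→(7, 11): d=(-5,5) right/bottom  bias=-1
  edge (7, 11)→(8, 4): d=(1,-7) top-left  bias=+0
    (8,0)@(17, 1): e=[-30,0,60] → ·  [on edge]
    (7,1)@(15, 3): e=[-18,0,48] → ·  [on edge]
    (4,2)@(9, 5): e=[2,20,8] → #
    (5,2)@(11, 5): e=[-2,10,22] → ·
    (6,2)@(13, 5): e=[-6,0,36] → ·  [on edge]
    (4,3)@(9, 7): e=[10,10,10] → #
    (5,3)@(11, 7): e=[6,0,24] → ·  [on edge]
    (4,4)@(9, 9): e=[18,0,12] → ·  [on edge]
    (3,5)@(7, 11): e=[30,0,0] → ·  [on edge]
    (2,6)@(5, 13): e=[42,0,-12] → ·  [on edge]
    (1,7)@(3, 15): e=[54,0,-24] → ·  [on edge]
    (0,8)@(1, 17): e=[66,0,-36] → ·  [on edge]
  covered (2 px):
    · · · · · · · · · · · ·
    · · · · · · · · · · · ·
    · · · · # · · · · · · ·
    · · · · # · · · · · · ·
    · · · · · · · · · · · ·
    · · · · · · · · · · · ·
    · · · · · · · · · · · ·
    · · · · · · · · · · · ·
    · · · · · · · · · · · ·

Z-buffer (winner per pixel, '.' = empty):
  . . . . . . . . . . . .
  . . . . . . . . . . . .
  . . . . 2 . . . . . . .
  . . . . 2 1 . . . . . .
  . . . 1 1 . . . . . . .
  . . . . 1 . . . . . . .
  . . . . 1 . . . . . . .
  . . . . . . . . 0 0 . .
  . . . . . . . . . . . .

Result: 0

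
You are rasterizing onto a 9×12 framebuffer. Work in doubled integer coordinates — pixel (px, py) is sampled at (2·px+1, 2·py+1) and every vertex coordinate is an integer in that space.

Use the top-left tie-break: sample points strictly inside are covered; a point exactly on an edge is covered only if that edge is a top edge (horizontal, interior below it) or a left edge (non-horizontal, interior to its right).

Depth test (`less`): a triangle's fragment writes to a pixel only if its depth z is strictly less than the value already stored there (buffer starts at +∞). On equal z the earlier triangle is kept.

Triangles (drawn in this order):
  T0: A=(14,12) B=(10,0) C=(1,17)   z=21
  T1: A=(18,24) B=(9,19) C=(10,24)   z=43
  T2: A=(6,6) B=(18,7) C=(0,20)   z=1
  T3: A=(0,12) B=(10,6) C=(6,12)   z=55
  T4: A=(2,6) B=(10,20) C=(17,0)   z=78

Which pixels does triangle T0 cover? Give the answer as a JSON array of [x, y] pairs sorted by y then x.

T0:
  2·area = 176  (B↔C swapped to make it positive)
  edge (14, 12)→(1, 17): d=(-13,5) right/bottom  bias=-1
  edge (1, 17)→(10, 0): d=(9,-17) top-left  bias=+0
  edge (10, 0)→(14, 12): d=(4,12) right/bottom  bias=-1
    (4,1)@(9, 3): e=[142,10,24] → █
    (5,1)@(11, 3): e=[132,44,0] → ·  [on edge]
    (4,2)@(9, 5): e=[116,28,32] → █
    (5,2)@(11, 5): e=[106,62,8] → █
    (6,2)@(13, 5): e=[96,96,-16] → ·
    (3,3)@(7, 7): e=[100,12,64] → █
    (6,3)@(13, 7): e=[70,114,-8] → ·
    (3,4)@(7, 9): e=[74,30,72] → █
    (6,4)@(13, 9): e=[44,132,0] → ·  [on edge]
    (2,5)@(5, 11): e=[58,14,104] → █
    (6,5)@(13, 11): e=[18,150,8] → █
    (7,5)@(15, 11): e=[8,184,-16] → ·
    (7,7)@(15, 15): e=[-44,220,0] → ·  [on edge]
    (0,8)@(1, 17): e=[0,0,176] → ·  [on edge]
    (8,10)@(17, 21): e=[-132,308,0] → ·  [on edge]
  covered (20 px):
    · · · · · · · · ·
    · · · · █ · · · ·
    · · · · █ █ · · ·
    · · · █ █ █ · · ·
    · · · █ █ █ · · ·
    · · █ █ █ █ █ · ·
    · · █ █ █ █ · · ·
    · █ █ · · · · · ·
    · · · · · · · · ·
    · · · · · · · · ·
    · · · · · · · · ·
    · · · · · · · · ·
T1:
  2·area = 40  (B↔C swapped to make it positive)
  edge (18, 24)→(10, 24): d=(-8,0) right/bottom  bias=-1
  edge (10, 24)→(9, 19): d=(-1,-5) top-left  bias=+0
  edge (9, 19)→(18, 24): d=(9,5) right/bottom  bias=-1
    (3,4)@(7, 9): e=[120,0,-80] → ·  [on edge]
    (4,9)@(9, 19): e=[40,0,0] → ·  [on edge]
    (5,10)@(11, 21): e=[24,8,8] → █
    (6,10)@(13, 21): e=[24,18,-2] → ·
    (5,11)@(11, 23): e=[8,6,26] → █
    (6,11)@(13, 23): e=[8,16,16] → █
    (7,11)@(15, 23): e=[8,26,6] → █
    (8,11)@(17, 23): e=[8,36,-4] → ·
  covered (4 px):
    · · · · · · · · ·
    · · · · · · · · ·
    · · · · · · · · ·
    · · · · · · · · ·
    · · · · · · · · ·
    · · · · · · · · ·
    · · · · · · · · ·
    · · · · · · · · ·
    · · · · · · · · ·
    · · · · · · · · ·
    · · · · · █ · · ·
    · · · · · █ █ █ ·
T2:
  2·area = 174
  edge (6, 6)→(18, 7): d=(12,1) right/bottom  bias=-1
  edge (18, 7)→(0, 20): d=(-18,13) right/bottom  bias=-1
  edge (0, 20)→(6, 6): d=(6,-14) top-left  bias=+0
    (3,3)@(7, 7): e=[11,143,20] → █
    (4,3)@(9, 7): e=[9,117,48] → █
    (5,3)@(11, 7): e=[7,91,76] → █
    (6,3)@(13, 7): e=[5,65,104] → █
    (7,3)@(15, 7): e=[3,39,132] → █
    (8,3)@(17, 7): e=[1,13,160] → █
    (2,4)@(5, 9): e=[37,133,4] → █
    (8,4)@(17, 9): e=[25,-23,172] → ·
    (2,5)@(5, 11): e=[61,97,16] → █
    (6,5)@(13, 11): e=[53,-7,128] → ·
    (7,5)@(15, 11): e=[51,-33,156] → ·
    (1,6)@(3, 13): e=[87,87,0] → █  [on edge]
  covered (24 px):
    · · · · · · · · ·
    · · · · · · · · ·
    · · · · · · · · ·
    · · · █ █ █ █ █ █
    · · █ █ █ █ █ █ ·
    · · █ █ █ █ · · ·
    · █ █ █ █ · · · ·
    · █ █ · · · · · ·
    · █ · · · · · · ·
    █ · · · · · · · ·
    · · · · · · · · ·
    · · · · · · · · ·
T3:
  2·area = 36
  edge (0, 12)→(10, 6): d=(10,-6) top-left  bias=+0
  edge (10, 6)→(6, 12): d=(-4,6) right/bottom  bias=-1
  edge (6, 12)→(0, 12): d=(-6,0) right/bottom  bias=-1
    (7,1)@(15, 3): e=[0,-18,54] → ·  [on edge]
    (4,3)@(9, 7): e=[4,2,30] → █
    (5,3)@(11, 7): e=[16,-10,30] → ·
    (2,4)@(5, 9): e=[0,18,18] → █  [on edge]
    (3,4)@(7, 9): e=[12,6,18] → █
    (4,4)@(9, 9): e=[24,-6,18] → ·
    (1,5)@(3, 11): e=[8,22,6] → █
    (3,5)@(7, 11): e=[32,-2,6] → ·
    (1,6)@(3, 13): e=[28,14,-6] → ·
    (2,6)@(5, 13): e=[40,2,-6] → ·
  covered (5 px):
    · · · · · · · · ·
    · · · · · · · · ·
    · · · · · · · · ·
    · · · · █ · · · ·
    · · █ █ · · · · ·
    · █ █ · · · · · ·
    · · · · · · · · ·
    · · · · · · · · ·
    · · · · · · · · ·
    · · · · · · · · ·
    · · · · · · · · ·
    · · · · · · · · ·
T4:
  2·area = 258  (B↔C swapped to make it positive)
  edge (2, 6)→(17, 0): d=(15,-6) top-left  bias=+0
  edge (17, 0)→(10, 20): d=(-7,20) right/bottom  bias=-1
  edge (10, 20)→(2, 6): d=(-8,-14) top-left  bias=+0
    (7,0)@(15, 1): e=[3,33,222] → █
    (8,0)@(17, 1): e=[15,-7,250] → ·
    (5,1)@(11, 3): e=[9,99,150] → █
    (6,1)@(13, 3): e=[21,59,178] → █
    (8,1)@(17, 3): e=[45,-21,234] → ·
    (2,2)@(5, 5): e=[3,205,50] → █
    (3,2)@(7, 5): e=[15,165,78] → █
    (4,2)@(9, 5): e=[27,125,106] → █
    (8,2)@(17, 5): e=[75,-35,218] → ·
    (1,3)@(3, 7): e=[21,231,6] → █
    (7,3)@(15, 7): e=[93,-9,174] → ·
    (1,4)@(3, 9): e=[51,217,-10] → ·
  covered (33 px):
    · · · · · · · █ ·
    · · · · · █ █ █ ·
    · · █ █ █ █ █ █ ·
    · █ █ █ █ █ █ · ·
    · · █ █ █ █ █ · ·
    · · █ █ █ █ █ · ·
    · · · █ █ █ · · ·
    · · · · █ █ · · ·
    · · · · █ █ · · ·
    · · · · · · · · ·
    · · · · · · · · ·
    · · · · · · · · ·

Final: [[4,1],[4,2],[5,2],[3,3],[4,3],[5,3],[3,4],[4,4],[5,4],[2,5],[3,5],[4,5],[5,5],[6,5],[2,6],[3,6],[4,6],[5,6],[1,7],[2,7]]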